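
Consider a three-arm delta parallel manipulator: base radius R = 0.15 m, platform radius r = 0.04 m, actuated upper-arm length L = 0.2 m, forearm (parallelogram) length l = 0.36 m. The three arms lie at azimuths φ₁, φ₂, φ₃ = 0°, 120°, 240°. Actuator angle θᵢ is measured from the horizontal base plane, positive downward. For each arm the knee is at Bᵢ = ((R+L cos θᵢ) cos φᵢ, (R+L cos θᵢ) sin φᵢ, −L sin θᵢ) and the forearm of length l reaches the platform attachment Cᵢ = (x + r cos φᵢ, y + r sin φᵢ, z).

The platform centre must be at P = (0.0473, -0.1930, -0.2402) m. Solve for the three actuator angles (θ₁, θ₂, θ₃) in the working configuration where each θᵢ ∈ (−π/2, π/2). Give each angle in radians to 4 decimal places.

arm 1 (φ=0.0°): x'=0.0473, y'=-0.1930
  A=0.0627, B=-0.2402, C=(l²−L²−A²−y'²−z²)/(2L)=-0.0232
  γ=atan2(-0.2402,0.0627)=-1.3155;  ψ=arccos(-0.0934)=1.6644;  θ1=γ+ψ≈0.3489
rotate P by −φ2: (-0.1908, 0.0555, -0.2402)
  A cos θ + B sin θ = C:  0.3008·cos θ + -0.2402·sin θ = -0.1541
  γ=atan2(-0.2402,0.3008)=-0.6739;  ψ=arccos(-0.4004)=1.9828;  θ2=γ+ψ≈1.3089
rotate P by −φ3: (0.1435, 0.1375, -0.2402)
  A cos θ + B sin θ = C:  -0.0335·cos θ + -0.2402·sin θ = 0.0297
  θ3 = atan2(B,A) + arccos(C/0.2425) = -0.2614

θ₁ = 0.3489, θ₂ = 1.3089, θ₃ = -0.2614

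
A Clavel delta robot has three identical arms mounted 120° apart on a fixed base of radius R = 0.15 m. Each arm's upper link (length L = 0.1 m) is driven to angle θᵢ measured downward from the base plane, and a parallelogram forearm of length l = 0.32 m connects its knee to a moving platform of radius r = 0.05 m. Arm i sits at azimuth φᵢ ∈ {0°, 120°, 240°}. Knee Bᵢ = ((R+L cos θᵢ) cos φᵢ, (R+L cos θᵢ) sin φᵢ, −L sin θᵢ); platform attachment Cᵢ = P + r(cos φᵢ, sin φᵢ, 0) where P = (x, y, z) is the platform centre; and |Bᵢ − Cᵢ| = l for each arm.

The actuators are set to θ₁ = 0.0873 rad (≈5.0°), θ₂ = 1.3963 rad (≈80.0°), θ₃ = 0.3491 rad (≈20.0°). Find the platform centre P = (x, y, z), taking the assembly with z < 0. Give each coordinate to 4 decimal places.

φ1=0.0°: virtual centre (0.1996, 0.0000, -0.0087), radius l
φ2=120.0°: virtual centre (-0.0587, 0.1016, -0.0985), radius l
φ3=240.0°: virtual centre (-0.0970, -0.1680, -0.0342), radius l
|centre ₂|²−|centre ₁|² = -0.0165;  |centre ₃|²−|centre ₁|² = -0.0011
plane₁₂: -0.5166x+0.2033y+-0.1795z = -0.0165
det = 0.2941;  x = 0.0196+-0.2403z,  y = -0.0312+0.2725z
into |P−centre ₁|² = l²: 1.1320z² + 0.0870z + -0.0689 = 0;  Δ = 0.3197;  z = -0.2881 or 0.2113 → z<0 root = -0.2881
x = 0.0888, y = -0.1097

(0.0888, -0.1097, -0.2881)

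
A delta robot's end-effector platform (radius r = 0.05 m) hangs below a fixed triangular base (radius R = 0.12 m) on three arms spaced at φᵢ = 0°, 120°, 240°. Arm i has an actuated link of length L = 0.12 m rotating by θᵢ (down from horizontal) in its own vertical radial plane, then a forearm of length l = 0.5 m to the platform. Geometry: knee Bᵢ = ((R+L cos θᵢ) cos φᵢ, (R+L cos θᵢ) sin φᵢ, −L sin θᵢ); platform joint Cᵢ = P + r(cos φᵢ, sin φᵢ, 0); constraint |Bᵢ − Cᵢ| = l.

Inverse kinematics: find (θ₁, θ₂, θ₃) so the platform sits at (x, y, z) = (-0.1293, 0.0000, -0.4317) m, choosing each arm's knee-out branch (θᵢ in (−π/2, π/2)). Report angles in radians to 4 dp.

θ₁ = 0.3490, θ₂ = -0.3493, θ₃ = -0.3493

φ1=0.0° → target in arm frame (-0.1293, 0.0000)
  A=0.1993, B=-0.4317, C=(l²−L²−A²−y'²−z²)/(2L)=0.0396
  θ1 = atan2(B,A) + arccos(C/0.4755) = 0.3490
arm 2 (φ=120.0°): x'=0.0646, y'=0.1120
  e−x'=0.0054;  (l²−L²−(e−x')²−y'²−z²)/2L = 0.1528
  θ2 = atan2(B,A) + arccos(C/0.4317) = -0.3493
φ3=240.0° → target in arm frame (0.0647, -0.1120)
  e−x'=0.0053;  (l²−L²−(e−x')²−y'²−z²)/2L = 0.1528
  √(A²+B²)=0.4317;  θ3 = -1.5584+1.2091 ≈ -0.3493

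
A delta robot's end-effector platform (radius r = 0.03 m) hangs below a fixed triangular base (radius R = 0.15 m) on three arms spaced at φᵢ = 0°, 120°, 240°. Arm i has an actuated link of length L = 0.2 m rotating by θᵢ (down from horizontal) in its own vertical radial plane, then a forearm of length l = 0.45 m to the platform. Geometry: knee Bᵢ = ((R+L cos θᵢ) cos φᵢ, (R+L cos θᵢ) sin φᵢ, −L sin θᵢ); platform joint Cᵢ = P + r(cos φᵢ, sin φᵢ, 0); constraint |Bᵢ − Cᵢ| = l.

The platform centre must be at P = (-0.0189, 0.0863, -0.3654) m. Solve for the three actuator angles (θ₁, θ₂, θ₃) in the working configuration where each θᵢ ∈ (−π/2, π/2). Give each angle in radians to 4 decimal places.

rotate P by −φ1: (-0.0189, 0.0863, -0.3654)
  A=0.1389, B=-0.3654, C=(l²−L²−A²−y'²−z²)/(2L)=0.0056
  √(A²+B²)=0.3909;  θ1 = -1.2075+1.5565 ≈ 0.3489
φ2=120.0° → target in arm frame (0.0842, -0.0268)
  A cos θ + B sin θ = C:  0.0358·cos θ + -0.3654·sin θ = 0.0675
  θ2 = atan2(B,A) + arccos(C/0.3672) = -0.0871
rotate P by −φ3: (-0.0653, -0.0595, -0.3654)
  A cos θ + B sin θ = C:  0.1853·cos θ + -0.3654·sin θ = -0.0222
  γ=atan2(-0.3654,0.1853)=-1.1015;  ψ=arccos(-0.0543)=1.6251;  θ3=γ+ψ≈0.5236

θ₁ = 0.3489, θ₂ = -0.0871, θ₃ = 0.5236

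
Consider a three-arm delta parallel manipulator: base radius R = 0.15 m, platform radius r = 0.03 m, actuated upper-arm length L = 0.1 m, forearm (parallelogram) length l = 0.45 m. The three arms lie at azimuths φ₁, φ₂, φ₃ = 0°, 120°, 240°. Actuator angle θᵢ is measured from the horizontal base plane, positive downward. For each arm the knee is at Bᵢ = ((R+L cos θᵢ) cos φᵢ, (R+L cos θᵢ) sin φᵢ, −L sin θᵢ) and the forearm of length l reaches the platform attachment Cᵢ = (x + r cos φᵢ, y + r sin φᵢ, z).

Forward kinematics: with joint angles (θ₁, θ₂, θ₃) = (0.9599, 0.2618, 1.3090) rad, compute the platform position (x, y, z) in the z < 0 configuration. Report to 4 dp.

(-0.0228, 0.1289, -0.4638)

S1 = (0.1774·cos0.0°, 0.1774·sin0.0°, -0.0819) = (0.1774, 0.0000, -0.0819)
arm 2 at φ=120.0°: (R−r)+L cos θ2 = 0.2166;  S2 = (-0.1083, 0.1876, -0.0259)
arm 3 at φ=240.0°: (R−r)+L cos θ3 = 0.1459;  S3 = (-0.0729, -0.1263, -0.0966)
eliminate P² terms by subtracting sphere 1 from 2 and 3
plane₁₂: -0.5713x+0.3751y+0.1121z = 0.0094
det = 0.3322;  x = 0.0014+0.0521z,  y = 0.0272+-0.2194z
sphere 1 gives Az²+Bz+C=0 with A=1.0508, B=0.1336, C=-0.1641;  B²−4AC=0.7075;  roots -0.4638, 0.3367;  negative root z = -0.4638
x = -0.0228, y = 0.1289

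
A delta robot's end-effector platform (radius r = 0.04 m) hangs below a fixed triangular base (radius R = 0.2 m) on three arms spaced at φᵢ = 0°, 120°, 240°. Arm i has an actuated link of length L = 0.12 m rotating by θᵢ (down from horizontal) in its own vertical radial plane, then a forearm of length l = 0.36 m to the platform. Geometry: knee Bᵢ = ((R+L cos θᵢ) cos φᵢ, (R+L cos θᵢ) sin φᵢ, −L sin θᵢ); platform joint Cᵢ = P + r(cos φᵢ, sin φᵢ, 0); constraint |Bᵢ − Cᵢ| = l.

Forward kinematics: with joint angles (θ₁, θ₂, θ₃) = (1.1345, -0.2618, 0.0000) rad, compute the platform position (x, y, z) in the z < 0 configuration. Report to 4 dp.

(-0.1199, 0.0153, -0.2505)

arm 1 at φ=0.0°: ρ1 = 0.2107;  O1 = (0.2107, 0.0000, -0.1088)
O2 = (0.2759·cos120.0°, 0.2759·sin120.0°, 0.0311) = (-0.1380, 0.2389, 0.0311)
arm 3 at φ=240.0°: ρ3 = 0.2800;  O3 = (-0.1400, -0.2425, 0.0000)
eliminate P² terms by subtracting sphere 1 from 2 and 3
[-0.6973 0.4779 0.2796]·P = 0.0209;  [-0.7014 -0.4850 0.2175]·P = 0.0222
Cramer: x(z) = -0.0308+0.3558z;  y(z) = -0.0012-0.0660z
into |P−O₁|² = l²: 1.1309z² + 0.0459z + -0.0595 = 0;  Δ = 0.2711;  z = -0.2505 or 0.2099 → z<0 root = -0.2505
x = -0.1199, y = 0.0153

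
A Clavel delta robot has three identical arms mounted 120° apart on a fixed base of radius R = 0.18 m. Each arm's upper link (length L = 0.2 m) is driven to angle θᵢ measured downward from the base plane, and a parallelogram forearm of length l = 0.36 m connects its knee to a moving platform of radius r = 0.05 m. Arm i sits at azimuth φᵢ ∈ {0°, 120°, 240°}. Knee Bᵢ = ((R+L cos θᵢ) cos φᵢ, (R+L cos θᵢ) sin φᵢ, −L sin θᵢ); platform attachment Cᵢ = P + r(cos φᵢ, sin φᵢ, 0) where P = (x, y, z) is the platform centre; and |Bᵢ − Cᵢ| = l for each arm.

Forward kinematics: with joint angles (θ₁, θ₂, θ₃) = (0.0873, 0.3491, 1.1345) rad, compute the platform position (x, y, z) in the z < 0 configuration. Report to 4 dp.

centre 1 = (0.3292·cos0.0°, 0.3292·sin0.0°, -0.0174) = (0.3292, 0.0000, -0.0174)
φ2=120.0°: virtual centre (-0.1590, 0.2753, -0.0684), radius l
φ3=240.0°: virtual centre (-0.1073, -0.1858, -0.1813), radius l
eliminate P² terms by subtracting sphere 1 from 2 and 3
linear system: -0.9764x+0.5507y = -0.0029−-0.1019z; -0.8730x+-0.3716y = -0.0298−-0.3277z
det = 0.8435;  x = 0.0208+-0.2588z,  y = 0.0315+-0.2738z
into |P−centre ₁|² = l²: 1.1419z² + 0.1773z + -0.0331 = 0;  Δ = 0.1829;  z = -0.2649 or 0.1096 → z<0 root = -0.2649
x = 0.0893, y = 0.1040

(0.0893, 0.1040, -0.2649)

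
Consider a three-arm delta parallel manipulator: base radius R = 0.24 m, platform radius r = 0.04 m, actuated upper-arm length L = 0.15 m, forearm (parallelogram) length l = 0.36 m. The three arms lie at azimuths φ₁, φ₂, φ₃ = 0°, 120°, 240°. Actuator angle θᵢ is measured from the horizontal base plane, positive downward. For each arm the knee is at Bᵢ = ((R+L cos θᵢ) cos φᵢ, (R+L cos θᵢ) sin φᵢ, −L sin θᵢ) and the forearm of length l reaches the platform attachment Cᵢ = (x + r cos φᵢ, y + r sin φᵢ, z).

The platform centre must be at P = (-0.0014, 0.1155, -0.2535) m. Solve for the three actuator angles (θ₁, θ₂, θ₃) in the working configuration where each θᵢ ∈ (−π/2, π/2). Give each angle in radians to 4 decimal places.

θ₁ = 0.7855, θ₂ = 0.0000, θ₃ = 1.3092

arm 1 (φ=0.0°): x'=-0.0014, y'=0.1155
  A cos θ + B sin θ = C:  0.2014·cos θ + -0.2535·sin θ = -0.0369
  θ1 = atan2(B,A) + arccos(C/0.3238) = 0.7855
rotate P by −φ2: (0.1007, -0.0565, -0.2535)
  e−x'=0.0993;  (l²−L²−(e−x')²−y'²−z²)/2L = 0.0993
  θ2 = atan2(B,A) + arccos(C/0.2722) = 0.0000
rotate P by −φ3: (-0.0993, -0.0590, -0.2535)
  e−x'=0.2993;  (l²−L²−(e−x')²−y'²−z²)/2L = -0.1674
  γ=atan2(-0.2535,0.2993)=-0.7027;  ψ=arccos(-0.4269)=2.0119;  θ3=γ+ψ≈1.3092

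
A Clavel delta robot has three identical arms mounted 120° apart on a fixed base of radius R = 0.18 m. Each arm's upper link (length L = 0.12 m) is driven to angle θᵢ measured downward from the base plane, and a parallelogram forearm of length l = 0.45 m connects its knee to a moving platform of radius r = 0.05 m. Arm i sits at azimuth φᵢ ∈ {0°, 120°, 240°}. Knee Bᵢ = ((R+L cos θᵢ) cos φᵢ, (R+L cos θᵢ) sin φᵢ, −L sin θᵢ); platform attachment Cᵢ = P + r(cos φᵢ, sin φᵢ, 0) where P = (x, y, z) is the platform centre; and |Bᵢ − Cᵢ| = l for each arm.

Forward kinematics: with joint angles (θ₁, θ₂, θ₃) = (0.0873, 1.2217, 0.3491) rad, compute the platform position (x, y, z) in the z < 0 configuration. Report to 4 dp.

arm 1 at φ=0.0°: ρ1 = 0.2495;  centre 1 = (0.2495, 0.0000, -0.0105)
centre 2 = (0.1710·cos120.0°, 0.1710·sin120.0°, -0.1128) = (-0.0855, 0.1481, -0.1128)
centre 3 = (0.2428·cos240.0°, 0.2428·sin240.0°, -0.0410) = (-0.1214, -0.2102, -0.0410)
eliminate P² terms by subtracting sphere 1 from 2 and 3
linear system: -0.6701x+0.2963y = -0.0204−-0.2046z; -0.7418x+-0.4205y = -0.0018−-0.0612z
det = 0.5016;  x = 0.0182+-0.2077z,  y = -0.0278+0.2209z
quadratic in z: (1.0919)z²+(0.1047)z+(-0.1481)=0, √Δ=0.8110 → z ∈ {-0.4193, 0.3234}; z = -0.4193 (taking z<0)
x = 0.1052, y = -0.1205

(0.1052, -0.1205, -0.4193)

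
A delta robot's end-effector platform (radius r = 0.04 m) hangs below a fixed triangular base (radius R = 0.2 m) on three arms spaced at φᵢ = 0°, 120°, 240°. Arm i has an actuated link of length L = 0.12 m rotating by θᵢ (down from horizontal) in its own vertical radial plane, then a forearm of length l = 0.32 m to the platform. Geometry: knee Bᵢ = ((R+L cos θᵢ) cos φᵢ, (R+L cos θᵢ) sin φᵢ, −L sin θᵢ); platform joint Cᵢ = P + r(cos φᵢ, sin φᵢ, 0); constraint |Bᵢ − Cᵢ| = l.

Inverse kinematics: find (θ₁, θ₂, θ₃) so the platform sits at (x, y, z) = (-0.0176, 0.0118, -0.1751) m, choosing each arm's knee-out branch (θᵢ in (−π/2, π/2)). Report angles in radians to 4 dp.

θ₁ = 0.3495, θ₂ = -0.0875, θ₃ = 0.1749

arm 1 (φ=0.0°): x'=-0.0176, y'=0.0118
  A=0.1776, B=-0.1751, C=(l²−L²−A²−y'²−z²)/(2L)=0.1069
  √(A²+B²)=0.2494;  θ1 = -0.7783+1.1278 ≈ 0.3495
φ2=120.0° → target in arm frame (0.0190, 0.0093)
  A=0.1410, B=-0.1751, C=(l²−L²−A²−y'²−z²)/(2L)=0.1557
  θ2 = atan2(B,A) + arccos(C/0.2248) = -0.0875
rotate P by −φ3: (-0.0014, -0.0211, -0.1751)
  A=0.1614, B=-0.1751, C=(l²−L²−A²−y'²−z²)/(2L)=0.1285
  γ=atan2(-0.1751,0.1614)=-0.8260;  ψ=arccos(0.5395)=1.0009;  θ3=γ+ψ≈0.1749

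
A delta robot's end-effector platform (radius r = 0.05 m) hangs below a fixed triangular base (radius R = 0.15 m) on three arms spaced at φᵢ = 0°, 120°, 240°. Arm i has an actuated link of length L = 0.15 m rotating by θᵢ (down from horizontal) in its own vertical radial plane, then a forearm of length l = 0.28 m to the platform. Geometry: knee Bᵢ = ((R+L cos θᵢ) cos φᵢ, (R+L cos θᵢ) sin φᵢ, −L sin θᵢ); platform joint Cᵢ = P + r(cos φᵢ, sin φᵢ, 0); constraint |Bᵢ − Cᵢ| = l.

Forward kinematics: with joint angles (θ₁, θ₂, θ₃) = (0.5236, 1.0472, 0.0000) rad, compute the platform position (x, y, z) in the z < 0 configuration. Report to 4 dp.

(0.0081, -0.0973, -0.2155)

centre 1 = (0.2299·cos0.0°, 0.2299·sin0.0°, -0.0750) = (0.2299, 0.0000, -0.0750)
arm 2 at φ=120.0°: (R−r)+L cos θ2 = 0.1750;  centre 2 = (-0.0875, 0.1516, -0.1299)
centre 3 = (0.2500·cos240.0°, 0.2500·sin240.0°, 0.0000) = (-0.1250, -0.2165, 0.0000)
eliminate P² terms by subtracting sphere 1 from 2 and 3
[-0.6348 0.3031 -0.1098]·P = -0.0110;  [-0.7098 -0.4330 0.1500]·P = 0.0040
Cramer: x(z) = 0.0072-0.0042z;  y(z) = -0.0211+0.3534z
into |P−centre ₁|² = l²: 1.1249z² + 0.1370z + -0.0227 = 0;  Δ = 0.1211;  z = -0.2155 or 0.0938 → z<0 root = -0.2155
x = 0.0081, y = -0.0973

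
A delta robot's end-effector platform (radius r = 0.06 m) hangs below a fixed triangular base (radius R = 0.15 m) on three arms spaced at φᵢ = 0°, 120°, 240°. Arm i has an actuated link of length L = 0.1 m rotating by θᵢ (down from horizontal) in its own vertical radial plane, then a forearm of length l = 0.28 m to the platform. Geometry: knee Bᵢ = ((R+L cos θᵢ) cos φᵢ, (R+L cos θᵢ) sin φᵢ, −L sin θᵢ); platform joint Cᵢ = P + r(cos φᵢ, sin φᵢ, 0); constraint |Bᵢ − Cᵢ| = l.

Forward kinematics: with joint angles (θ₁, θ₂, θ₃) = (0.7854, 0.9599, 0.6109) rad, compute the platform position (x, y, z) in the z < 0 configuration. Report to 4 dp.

φ1=0.0°: virtual centre (0.1607, 0.0000, -0.0707), radius l
O2 = (0.1474·cos120.0°, 0.1474·sin120.0°, -0.0819) = (-0.0737, 0.1276, -0.0819)
arm 3 at φ=240.0°: ρ3 = 0.1719;  O3 = (-0.0860, -0.1489, -0.0574)
|O₂|²−|O₁|² = -0.0024;  |O₃|²−|O₁|² = 0.0020
linear system: -0.4688x+0.2552y = -0.0024−-0.0224z; -0.4933x+-0.2978y = 0.0020−0.0267z
Cramer: x(z) = 0.0008+0.0005z;  y(z) = -0.0080+0.0888z
quadratic in z: (1.0079)z²+(0.1398)z+(-0.0478)=0, √Δ=0.4605 → z ∈ {-0.2978, 0.1591}; z = -0.2978 (taking z<0)
x = 0.0006, y = -0.0345

(0.0006, -0.0345, -0.2978)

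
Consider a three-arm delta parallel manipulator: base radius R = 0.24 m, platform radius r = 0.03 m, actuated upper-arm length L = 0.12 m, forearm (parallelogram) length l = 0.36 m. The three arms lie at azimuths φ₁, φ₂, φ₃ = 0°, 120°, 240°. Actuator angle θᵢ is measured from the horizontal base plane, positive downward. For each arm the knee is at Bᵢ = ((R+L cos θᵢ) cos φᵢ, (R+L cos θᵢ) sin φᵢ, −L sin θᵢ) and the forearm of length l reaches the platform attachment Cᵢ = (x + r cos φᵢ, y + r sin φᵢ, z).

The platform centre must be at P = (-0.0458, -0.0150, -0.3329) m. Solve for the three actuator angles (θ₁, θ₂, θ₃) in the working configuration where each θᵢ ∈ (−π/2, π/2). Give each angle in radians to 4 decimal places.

arm 1 (φ=0.0°): x'=-0.0458, y'=-0.0150
  A cos θ + B sin θ = C:  0.2558·cos θ + -0.3329·sin θ = -0.2553
  θ1 = atan2(B,A) + arccos(C/0.4198) = 1.3090
arm 2 (φ=120.0°): x'=0.0099, y'=0.0472
  A cos θ + B sin θ = C:  0.2001·cos θ + -0.3329·sin θ = -0.1578
  θ2 = atan2(B,A) + arccos(C/0.3884) = 0.9597
rotate P by −φ3: (0.0359, -0.0322, -0.3329)
  A=0.1741, B=-0.3329, C=(l²−L²−A²−y'²−z²)/(2L)=-0.1124
  θ3 = atan2(B,A) + arccos(C/0.3757) = 0.7857

θ₁ = 1.3090, θ₂ = 0.9597, θ₃ = 0.7857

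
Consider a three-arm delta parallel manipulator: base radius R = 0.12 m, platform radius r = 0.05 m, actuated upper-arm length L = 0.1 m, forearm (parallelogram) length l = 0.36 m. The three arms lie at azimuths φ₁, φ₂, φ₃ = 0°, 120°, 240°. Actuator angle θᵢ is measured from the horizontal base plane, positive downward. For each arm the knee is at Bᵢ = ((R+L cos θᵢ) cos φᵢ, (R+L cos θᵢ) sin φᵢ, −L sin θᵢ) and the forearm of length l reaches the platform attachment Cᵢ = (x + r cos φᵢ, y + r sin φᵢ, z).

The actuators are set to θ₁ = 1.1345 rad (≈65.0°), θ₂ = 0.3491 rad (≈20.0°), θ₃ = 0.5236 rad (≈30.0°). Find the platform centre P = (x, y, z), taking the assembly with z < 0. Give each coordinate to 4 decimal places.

(-0.1110, 0.0216, -0.3722)

arm 1 at φ=0.0°: (R−r)+L cos θ1 = 0.1123;  centre 1 = (0.1123, 0.0000, -0.0906)
φ2=120.0°: virtual centre (-0.0820, 0.1420, -0.0342), radius l
centre 3 = (0.1566·cos240.0°, 0.1566·sin240.0°, -0.0500) = (-0.0783, -0.1356, -0.0500)
eliminate P² terms by subtracting sphere 1 from 2 and 3
linear system: -0.3885x+0.2840y = 0.0072−0.1129z; -0.3811x+-0.2712y = 0.0062−0.0813z
Cramer: x(z) = -0.0174+0.2513z;  y(z) = 0.0016-0.0536z
quadratic in z: (1.0660)z²+(0.1159)z+(-0.1046)=0, √Δ=0.6777 → z ∈ {-0.3722, 0.2635}; z = -0.3722 (taking z<0)
x = -0.1110, y = 0.0216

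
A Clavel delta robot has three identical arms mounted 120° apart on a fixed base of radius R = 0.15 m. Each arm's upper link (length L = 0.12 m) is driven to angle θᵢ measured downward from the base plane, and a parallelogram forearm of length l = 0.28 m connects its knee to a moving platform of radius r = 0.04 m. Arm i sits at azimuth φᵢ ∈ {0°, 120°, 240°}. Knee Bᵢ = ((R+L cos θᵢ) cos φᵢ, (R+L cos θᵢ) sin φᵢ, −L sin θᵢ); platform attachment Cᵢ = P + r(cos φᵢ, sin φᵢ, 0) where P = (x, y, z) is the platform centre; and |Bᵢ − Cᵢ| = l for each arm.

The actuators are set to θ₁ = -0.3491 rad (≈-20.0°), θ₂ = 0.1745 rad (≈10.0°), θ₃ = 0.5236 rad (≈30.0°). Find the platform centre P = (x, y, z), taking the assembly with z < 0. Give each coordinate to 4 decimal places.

(0.0432, 0.0226, -0.1726)

arm 1 at φ=0.0°: ρ1 = 0.2228;  S1 = (0.2228, 0.0000, 0.0410)
S2 = (0.2282·cos120.0°, 0.2282·sin120.0°, -0.0208) = (-0.1141, 0.1976, -0.0208)
S3 = (0.2139·cos240.0°, 0.2139·sin240.0°, -0.0600) = (-0.1070, -0.1853, -0.0600)
eliminate P² terms by subtracting sphere 1 from 2 and 3
[-0.6737 0.3952 -0.1238]·P = 0.0012;  [-0.6594 -0.3705 -0.2021]·P = -0.0019
Cramer: x(z) = 0.0006-0.2464z;  y(z) = 0.0041-0.1069z
quadratic in z: (1.0721)z²+(0.0265)z+(-0.0274)=0, √Δ=0.3436 → z ∈ {-0.1726, 0.1479}; z = -0.1726 (taking z<0)
x = 0.0432, y = 0.0226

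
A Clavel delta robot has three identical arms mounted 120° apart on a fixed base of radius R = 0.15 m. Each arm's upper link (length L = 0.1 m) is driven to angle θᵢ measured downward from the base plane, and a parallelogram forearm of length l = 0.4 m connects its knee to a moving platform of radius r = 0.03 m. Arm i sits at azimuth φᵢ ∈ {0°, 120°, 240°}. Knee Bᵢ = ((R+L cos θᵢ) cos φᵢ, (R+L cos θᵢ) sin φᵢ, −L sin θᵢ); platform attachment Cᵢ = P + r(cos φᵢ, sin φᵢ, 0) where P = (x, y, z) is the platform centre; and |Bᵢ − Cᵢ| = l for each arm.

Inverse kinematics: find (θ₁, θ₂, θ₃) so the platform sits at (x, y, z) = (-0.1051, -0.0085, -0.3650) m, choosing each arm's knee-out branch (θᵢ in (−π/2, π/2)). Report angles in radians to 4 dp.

rotate P by −φ1: (-0.1051, -0.0085, -0.3650)
  A=0.2251, B=-0.3650, C=(l²−L²−A²−y'²−z²)/(2L)=-0.1698
  θ1 = atan2(B,A) + arccos(C/0.4288) = 0.9598
arm 2 (φ=120.0°): x'=0.0452, y'=0.0953
  A cos θ + B sin θ = C:  0.0748·cos θ + -0.3650·sin θ = 0.0105
  γ=atan2(-0.3650,0.0748)=-1.3686;  ψ=arccos(0.0282)=1.5426;  θ2=γ+ψ≈0.1739
rotate P by −φ3: (0.0599, -0.0868, -0.3650)
  e−x'=0.0601;  (l²−L²−(e−x')²−y'²−z²)/2L = 0.0282
  γ=atan2(-0.3650,0.0601)=-1.4076;  ψ=arccos(0.0762)=1.4946;  θ3=γ+ψ≈0.0869

θ₁ = 0.9598, θ₂ = 0.1739, θ₃ = 0.0869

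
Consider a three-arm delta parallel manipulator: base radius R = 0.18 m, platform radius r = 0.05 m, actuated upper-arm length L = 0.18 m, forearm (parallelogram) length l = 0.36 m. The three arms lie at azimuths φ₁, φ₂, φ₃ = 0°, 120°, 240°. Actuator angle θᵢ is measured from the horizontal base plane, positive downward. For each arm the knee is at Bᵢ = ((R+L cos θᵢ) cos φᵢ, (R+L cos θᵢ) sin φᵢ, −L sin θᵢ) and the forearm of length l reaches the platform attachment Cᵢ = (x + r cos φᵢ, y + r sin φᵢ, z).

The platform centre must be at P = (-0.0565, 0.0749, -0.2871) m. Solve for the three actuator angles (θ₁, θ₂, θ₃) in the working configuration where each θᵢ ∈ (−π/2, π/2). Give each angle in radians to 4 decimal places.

θ₁ = 0.7855, θ₂ = 0.0000, θ₃ = 0.6978

arm 1 (φ=0.0°): x'=-0.0565, y'=0.0749
  A cos θ + B sin θ = C:  0.1865·cos θ + -0.2871·sin θ = -0.0712
  θ1 = atan2(B,A) + arccos(C/0.3424) = 0.7855
φ2=120.0° → target in arm frame (0.0931, 0.0115)
  e−x'=0.0369;  (l²−L²−(e−x')²−y'²−z²)/2L = 0.0369
  √(A²+B²)=0.2895;  θ2 = -1.4430+1.4430 ≈ 0.0000
rotate P by −φ3: (-0.0366, -0.0864, -0.2871)
  e−x'=0.1666;  (l²−L²−(e−x')²−y'²−z²)/2L = -0.0568
  θ3 = atan2(B,A) + arccos(C/0.3319) = 0.6978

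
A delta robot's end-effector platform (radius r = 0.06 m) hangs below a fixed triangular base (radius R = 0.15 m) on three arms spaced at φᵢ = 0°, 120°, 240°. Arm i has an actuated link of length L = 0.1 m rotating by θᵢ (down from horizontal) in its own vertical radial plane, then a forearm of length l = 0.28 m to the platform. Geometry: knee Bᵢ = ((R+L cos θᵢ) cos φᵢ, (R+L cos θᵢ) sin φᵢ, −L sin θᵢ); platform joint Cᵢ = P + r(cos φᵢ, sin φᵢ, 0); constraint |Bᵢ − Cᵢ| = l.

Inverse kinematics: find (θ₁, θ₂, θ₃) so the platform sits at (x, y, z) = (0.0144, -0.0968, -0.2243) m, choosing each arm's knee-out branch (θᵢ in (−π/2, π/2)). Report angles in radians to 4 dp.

θ₁ = 0.2616, θ₂ = 0.9598, θ₃ = -0.2621

arm 1 (φ=0.0°): x'=0.0144, y'=-0.0968
  A=0.0756, B=-0.2243, C=(l²−L²−A²−y'²−z²)/(2L)=0.0150
  √(A²+B²)=0.2367;  θ1 = -1.2457+1.5073 ≈ 0.2616
rotate P by −φ2: (-0.0910, 0.0359, -0.2243)
  A cos θ + B sin θ = C:  0.1810·cos θ + -0.2243·sin θ = -0.0799
  γ=atan2(-0.2243,0.1810)=-0.8917;  ψ=arccos(-0.2771)=1.8516;  θ2=γ+ψ≈0.9598
arm 3 (φ=240.0°): x'=0.0766, y'=0.0609
  e−x'=0.0134;  (l²−L²−(e−x')²−y'²−z²)/2L = 0.0710
  √(A²+B²)=0.2247;  θ3 = -1.5113+1.2492 ≈ -0.2621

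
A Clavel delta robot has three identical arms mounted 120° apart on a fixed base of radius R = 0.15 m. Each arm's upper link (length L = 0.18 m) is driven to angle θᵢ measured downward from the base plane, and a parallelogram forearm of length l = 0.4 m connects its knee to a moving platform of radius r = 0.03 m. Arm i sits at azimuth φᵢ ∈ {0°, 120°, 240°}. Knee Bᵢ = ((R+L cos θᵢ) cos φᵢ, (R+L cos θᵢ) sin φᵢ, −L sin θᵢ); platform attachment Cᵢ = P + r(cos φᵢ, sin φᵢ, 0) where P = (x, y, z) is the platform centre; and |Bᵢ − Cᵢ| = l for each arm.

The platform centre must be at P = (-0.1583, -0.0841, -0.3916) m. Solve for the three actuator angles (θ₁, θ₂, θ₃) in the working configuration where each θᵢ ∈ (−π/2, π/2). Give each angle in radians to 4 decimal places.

φ1=0.0° → target in arm frame (-0.1583, -0.0841)
  A cos θ + B sin θ = C:  0.2783·cos θ + -0.3916·sin θ = -0.3063
  γ=atan2(-0.3916,0.2783)=-0.9529;  ψ=arccos(-0.6376)=2.2622;  θ1=γ+ψ≈1.3092
rotate P by −φ2: (0.0063, 0.1791, -0.3916)
  e−x'=0.1137;  (l²−L²−(e−x')²−y'²−z²)/2L = -0.1966
  γ=atan2(-0.3916,0.1137)=-1.2883;  ψ=arccos(-0.4821)=2.0738;  θ2=γ+ψ≈0.7856
arm 3 (φ=240.0°): x'=0.1520, y'=-0.0950
  A cos θ + B sin θ = C:  -0.0320·cos θ + -0.3916·sin θ = -0.0995
  γ=atan2(-0.3916,-0.0320)=-1.6523;  ψ=arccos(-0.2531)=1.8267;  θ3=γ+ψ≈0.1744

θ₁ = 1.3092, θ₂ = 0.7856, θ₃ = 0.1744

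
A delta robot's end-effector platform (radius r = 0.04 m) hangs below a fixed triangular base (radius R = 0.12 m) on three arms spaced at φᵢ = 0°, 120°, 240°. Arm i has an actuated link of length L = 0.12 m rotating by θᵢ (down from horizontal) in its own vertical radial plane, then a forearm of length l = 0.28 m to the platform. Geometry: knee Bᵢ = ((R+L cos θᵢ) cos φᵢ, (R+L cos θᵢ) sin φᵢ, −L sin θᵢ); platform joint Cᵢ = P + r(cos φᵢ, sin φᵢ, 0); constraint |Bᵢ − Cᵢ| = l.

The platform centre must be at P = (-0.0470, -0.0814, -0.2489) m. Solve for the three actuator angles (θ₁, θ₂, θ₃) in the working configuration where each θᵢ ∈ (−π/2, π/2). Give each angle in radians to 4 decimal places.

θ₁ = 0.7857, θ₂ = 0.7857, θ₃ = -0.0871

φ1=0.0° → target in arm frame (-0.0470, -0.0814)
  A cos θ + B sin θ = C:  0.1270·cos θ + -0.2489·sin θ = -0.0863
  √(A²+B²)=0.2794;  θ1 = -1.0990+1.8847 ≈ 0.7857
arm 2 (φ=120.0°): x'=-0.0470, y'=0.0814
  A cos θ + B sin θ = C:  0.1270·cos θ + -0.2489·sin θ = -0.0863
  θ2 = atan2(B,A) + arccos(C/0.2794) = 0.7857
arm 3 (φ=240.0°): x'=0.0940, y'=0.0000
  A cos θ + B sin θ = C:  -0.0140·cos θ + -0.2489·sin θ = 0.0077
  θ3 = atan2(B,A) + arccos(C/0.2493) = -0.0871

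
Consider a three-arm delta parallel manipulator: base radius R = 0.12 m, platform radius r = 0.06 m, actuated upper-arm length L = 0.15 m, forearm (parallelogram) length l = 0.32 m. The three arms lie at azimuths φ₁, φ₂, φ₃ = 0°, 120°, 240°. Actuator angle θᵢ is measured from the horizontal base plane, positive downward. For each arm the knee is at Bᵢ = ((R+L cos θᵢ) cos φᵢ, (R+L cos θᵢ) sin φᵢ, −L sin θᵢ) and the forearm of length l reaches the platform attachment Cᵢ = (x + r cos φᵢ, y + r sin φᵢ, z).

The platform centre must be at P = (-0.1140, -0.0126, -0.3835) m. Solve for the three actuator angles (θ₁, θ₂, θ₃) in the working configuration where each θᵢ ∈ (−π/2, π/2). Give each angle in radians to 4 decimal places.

φ1=0.0° → target in arm frame (-0.1140, -0.0126)
  e−x'=0.1740;  (l²−L²−(e−x')²−y'²−z²)/2L = -0.3254
  θ1 = atan2(B,A) + arccos(C/0.4211) = 1.3088
rotate P by −φ2: (0.0461, 0.1050, -0.3835)
  A cos θ + B sin θ = C:  0.0139·cos θ + -0.3835·sin θ = -0.2613
  θ2 = atan2(B,A) + arccos(C/0.3838) = 0.7853
arm 3 (φ=240.0°): x'=0.0679, y'=-0.0924
  A cos θ + B sin θ = C:  -0.0079·cos θ + -0.3835·sin θ = -0.2526
  θ3 = atan2(B,A) + arccos(C/0.3836) = 0.6982

θ₁ = 1.3088, θ₂ = 0.7853, θ₃ = 0.6982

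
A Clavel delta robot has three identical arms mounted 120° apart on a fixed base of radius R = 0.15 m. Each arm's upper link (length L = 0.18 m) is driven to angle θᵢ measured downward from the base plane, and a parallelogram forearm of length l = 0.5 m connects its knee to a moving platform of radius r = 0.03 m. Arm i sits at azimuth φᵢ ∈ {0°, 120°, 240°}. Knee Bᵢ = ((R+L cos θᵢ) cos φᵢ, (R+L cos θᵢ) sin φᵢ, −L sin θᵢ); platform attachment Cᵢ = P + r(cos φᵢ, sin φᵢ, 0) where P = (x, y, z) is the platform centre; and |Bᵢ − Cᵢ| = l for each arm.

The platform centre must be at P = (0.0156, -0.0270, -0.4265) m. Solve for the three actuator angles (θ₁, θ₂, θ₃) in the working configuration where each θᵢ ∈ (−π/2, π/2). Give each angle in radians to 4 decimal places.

arm 1 (φ=0.0°): x'=0.0156, y'=-0.0270
  A cos θ + B sin θ = C:  0.1044·cos θ + -0.4265·sin θ = 0.0669
  γ=atan2(-0.4265,0.1044)=-1.3307;  ψ=arccos(0.1523)=1.4179;  θ1=γ+ψ≈0.0872
arm 2 (φ=120.0°): x'=-0.0312, y'=0.0000
  A cos θ + B sin θ = C:  0.1512·cos θ + -0.4265·sin θ = 0.0357
  γ=atan2(-0.4265,0.1512)=-1.2301;  ψ=arccos(0.0788)=1.4919;  θ2=γ+ψ≈0.2617
φ3=240.0° → target in arm frame (0.0156, 0.0270)
  A cos θ + B sin θ = C:  0.1044·cos θ + -0.4265·sin θ = 0.0668
  θ3 = atan2(B,A) + arccos(C/0.4391) = 0.0873

θ₁ = 0.0872, θ₂ = 0.2617, θ₃ = 0.0873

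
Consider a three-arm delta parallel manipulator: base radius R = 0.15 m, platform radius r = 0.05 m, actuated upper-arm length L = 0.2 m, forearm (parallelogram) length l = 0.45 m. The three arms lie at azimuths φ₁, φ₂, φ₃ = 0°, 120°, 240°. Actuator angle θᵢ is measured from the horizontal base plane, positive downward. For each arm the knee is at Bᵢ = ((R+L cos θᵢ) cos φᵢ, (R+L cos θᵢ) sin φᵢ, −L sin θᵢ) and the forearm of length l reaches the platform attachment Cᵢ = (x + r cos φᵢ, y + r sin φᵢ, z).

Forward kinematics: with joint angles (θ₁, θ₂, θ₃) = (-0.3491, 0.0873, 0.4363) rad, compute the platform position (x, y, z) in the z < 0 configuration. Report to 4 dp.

φ1=0.0°: virtual centre (0.2879, 0.0000, 0.0684), radius l
S2 = (0.2992·cos120.0°, 0.2992·sin120.0°, -0.0174) = (-0.1496, 0.2591, -0.0174)
φ3=240.0°: virtual centre (-0.1406, -0.2436, -0.0845), radius l
eliminate P² terms by subtracting sphere 1 from 2 and 3
[-0.8751 0.5183 -0.1717]·P = 0.0023;  [-0.8571 -0.4872 -0.3059]·P = -0.0013
Cramer: x(z) = -0.0005-0.2782z;  y(z) = 0.0036-0.1384z
sphere 1 gives Az²+Bz+C=0 with A=1.0965, B=0.0226, C=-0.1146;  B²−4AC=0.5033;  roots -0.3338, 0.3132;  negative root z = -0.3338
x = 0.0924, y = 0.0498

(0.0924, 0.0498, -0.3338)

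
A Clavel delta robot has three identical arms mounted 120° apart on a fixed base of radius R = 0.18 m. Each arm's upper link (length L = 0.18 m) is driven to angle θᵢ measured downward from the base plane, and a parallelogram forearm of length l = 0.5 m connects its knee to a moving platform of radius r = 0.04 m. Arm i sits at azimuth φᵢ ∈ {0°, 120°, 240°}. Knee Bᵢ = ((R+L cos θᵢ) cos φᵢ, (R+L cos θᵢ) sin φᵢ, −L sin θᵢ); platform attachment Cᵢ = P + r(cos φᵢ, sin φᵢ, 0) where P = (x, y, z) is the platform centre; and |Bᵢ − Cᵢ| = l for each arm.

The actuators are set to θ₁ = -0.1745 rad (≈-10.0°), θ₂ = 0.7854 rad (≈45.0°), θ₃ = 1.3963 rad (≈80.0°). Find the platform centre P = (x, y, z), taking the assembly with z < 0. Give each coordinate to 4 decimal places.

(0.2361, 0.1240, -0.4463)

arm 1 at φ=0.0°: (R−r)+L cos θ1 = 0.3173;  S1 = (0.3173, 0.0000, 0.0313)
φ2=120.0°: virtual centre (-0.1336, 0.2315, -0.1273), radius l
arm 3 at φ=240.0°: (R−r)+L cos θ3 = 0.1713;  S3 = (-0.0856, -0.1483, -0.1773)
subtract pairs → two planes through P
[-0.9018 0.4629 -0.3171]·P = -0.0140;  [-0.8058 -0.2966 -0.4170]·P = -0.0409
det = 0.6405;  x = 0.0360+-0.4482z,  y = 0.0400+-0.1883z
sphere 1 gives Az²+Bz+C=0 with A=1.2364, B=0.1746, C=-0.1683;  B²−4AC=0.8630;  roots -0.4463, 0.3051;  negative root z = -0.4463
x = 0.2361, y = 0.1240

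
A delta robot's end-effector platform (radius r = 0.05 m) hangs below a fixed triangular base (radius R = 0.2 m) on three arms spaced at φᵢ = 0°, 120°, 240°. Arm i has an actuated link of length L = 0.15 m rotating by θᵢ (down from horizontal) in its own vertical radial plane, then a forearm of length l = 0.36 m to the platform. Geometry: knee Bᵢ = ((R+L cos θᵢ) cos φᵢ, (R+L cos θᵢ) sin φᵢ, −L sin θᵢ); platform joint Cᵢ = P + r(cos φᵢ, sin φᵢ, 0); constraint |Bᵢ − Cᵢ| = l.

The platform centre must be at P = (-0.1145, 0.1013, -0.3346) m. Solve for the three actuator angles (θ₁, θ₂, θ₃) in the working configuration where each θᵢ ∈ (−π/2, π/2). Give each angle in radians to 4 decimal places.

θ₁ = 1.3963, θ₂ = 0.0871, θ₃ = 1.0473

rotate P by −φ1: (-0.1145, 0.1013, -0.3346)
  e−x'=0.2645;  (l²−L²−(e−x')²−y'²−z²)/2L = -0.2836
  √(A²+B²)=0.4265;  θ1 = -0.9019+2.2982 ≈ 1.3963
rotate P by −φ2: (0.1450, 0.0485, -0.3346)
  e−x'=0.0050;  (l²−L²−(e−x')²−y'²−z²)/2L = -0.0241
  √(A²+B²)=0.3346;  θ2 = -1.5558+1.6429 ≈ 0.0871
φ3=240.0° → target in arm frame (-0.0305, -0.1498)
  A cos θ + B sin θ = C:  0.1805·cos θ + -0.3346·sin θ = -0.1996
  √(A²+B²)=0.3802;  θ3 = -1.0761+2.1235 ≈ 1.0473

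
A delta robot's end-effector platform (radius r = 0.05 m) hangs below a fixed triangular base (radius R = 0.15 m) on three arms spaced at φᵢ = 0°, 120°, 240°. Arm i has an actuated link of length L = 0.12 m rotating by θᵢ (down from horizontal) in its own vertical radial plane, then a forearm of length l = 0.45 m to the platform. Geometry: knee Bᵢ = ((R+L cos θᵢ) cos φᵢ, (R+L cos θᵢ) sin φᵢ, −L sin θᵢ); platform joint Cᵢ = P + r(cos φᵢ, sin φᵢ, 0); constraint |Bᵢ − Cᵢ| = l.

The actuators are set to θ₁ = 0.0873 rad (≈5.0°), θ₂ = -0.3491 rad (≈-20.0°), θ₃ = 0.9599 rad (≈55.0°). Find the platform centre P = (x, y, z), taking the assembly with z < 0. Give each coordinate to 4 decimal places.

(0.0420, 0.1779, -0.3837)

S1 = (0.2195·cos0.0°, 0.2195·sin0.0°, -0.0105) = (0.2195, 0.0000, -0.0105)
S2 = (0.2128·cos120.0°, 0.2128·sin120.0°, 0.0410) = (-0.1064, 0.1843, 0.0410)
S3 = (0.1688·cos240.0°, 0.1688·sin240.0°, -0.0983) = (-0.0844, -0.1462, -0.0983)
subtract pairs → two planes through P
linear system: -0.6518x+0.3685y = -0.0014−0.1030z; -0.6079x+-0.2924y = -0.0101−-0.1757z
det = 0.4146;  x = 0.0100+-0.0835z,  y = 0.0140+-0.4272z
quadratic in z: (1.1895)z²+(0.0440)z+(-0.1583)=0, √Δ=0.8689 → z ∈ {-0.3837, 0.3468}; z = -0.3837 (taking z<0)
x = 0.0420, y = 0.1779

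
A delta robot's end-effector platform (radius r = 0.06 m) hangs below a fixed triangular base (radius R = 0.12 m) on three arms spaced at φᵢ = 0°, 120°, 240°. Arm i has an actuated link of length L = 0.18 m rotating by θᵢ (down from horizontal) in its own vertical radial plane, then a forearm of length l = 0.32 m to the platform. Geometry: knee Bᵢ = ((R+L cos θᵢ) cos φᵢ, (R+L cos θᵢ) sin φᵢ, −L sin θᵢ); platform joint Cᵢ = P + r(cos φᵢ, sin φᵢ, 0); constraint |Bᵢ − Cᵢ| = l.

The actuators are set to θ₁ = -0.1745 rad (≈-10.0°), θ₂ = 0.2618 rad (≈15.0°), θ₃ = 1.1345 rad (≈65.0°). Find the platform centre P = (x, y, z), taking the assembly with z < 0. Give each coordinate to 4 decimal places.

(0.1251, 0.1251, -0.2411)

S1 = (0.2373·cos0.0°, 0.2373·sin0.0°, 0.0313) = (0.2373, 0.0000, 0.0313)
arm 2 at φ=120.0°: ρ2 = 0.2339;  S2 = (-0.1169, 0.2025, -0.0466)
S3 = (0.1361·cos240.0°, 0.1361·sin240.0°, -0.1631) = (-0.0680, -0.1178, -0.1631)
eliminate P² terms by subtracting sphere 1 from 2 and 3
plane₁₂: -0.7084x+0.4051y+-0.1557z = -0.0004
det = 0.4143;  x = 0.0121+-0.4687z,  y = 0.0202+-0.4353z
into |P−S₁|² = l²: 1.4092z² + 0.1310z + -0.0503 = 0;  Δ = 0.3008;  z = -0.2411 or 0.1481 → z<0 root = -0.2411
x = 0.1251, y = 0.1251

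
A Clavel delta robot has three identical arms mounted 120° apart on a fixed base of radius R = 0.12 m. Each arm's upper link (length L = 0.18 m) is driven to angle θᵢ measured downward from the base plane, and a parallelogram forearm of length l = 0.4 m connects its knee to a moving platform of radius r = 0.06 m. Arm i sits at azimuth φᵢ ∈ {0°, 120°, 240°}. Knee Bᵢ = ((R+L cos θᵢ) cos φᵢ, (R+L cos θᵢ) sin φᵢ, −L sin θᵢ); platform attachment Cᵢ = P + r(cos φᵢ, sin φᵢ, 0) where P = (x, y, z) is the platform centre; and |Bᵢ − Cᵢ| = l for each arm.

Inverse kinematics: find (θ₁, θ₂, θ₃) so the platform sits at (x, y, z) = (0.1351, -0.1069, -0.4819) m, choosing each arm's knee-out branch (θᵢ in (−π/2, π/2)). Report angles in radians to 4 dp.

arm 1 (φ=0.0°): x'=0.1351, y'=-0.1069
  A=-0.0751, B=-0.4819, C=(l²−L²−A²−y'²−z²)/(2L)=-0.3380
  γ=atan2(-0.4819,-0.0751)=-1.7254;  ψ=arccos(-0.6931)=2.3366;  θ1=γ+ψ≈0.6112
arm 2 (φ=120.0°): x'=-0.1601, y'=-0.0636
  A=0.2201, B=-0.4819, C=(l²−L²−A²−y'²−z²)/(2L)=-0.4365
  θ2 = atan2(B,A) + arccos(C/0.5298) = 1.3966
φ3=240.0° → target in arm frame (0.0250, 0.1705)
  A=0.0350, B=-0.4819, C=(l²−L²−A²−y'²−z²)/(2L)=-0.3747
  √(A²+B²)=0.4832;  θ3 = -1.4984+2.4584 ≈ 0.9601

θ₁ = 0.6112, θ₂ = 1.3966, θ₃ = 0.9601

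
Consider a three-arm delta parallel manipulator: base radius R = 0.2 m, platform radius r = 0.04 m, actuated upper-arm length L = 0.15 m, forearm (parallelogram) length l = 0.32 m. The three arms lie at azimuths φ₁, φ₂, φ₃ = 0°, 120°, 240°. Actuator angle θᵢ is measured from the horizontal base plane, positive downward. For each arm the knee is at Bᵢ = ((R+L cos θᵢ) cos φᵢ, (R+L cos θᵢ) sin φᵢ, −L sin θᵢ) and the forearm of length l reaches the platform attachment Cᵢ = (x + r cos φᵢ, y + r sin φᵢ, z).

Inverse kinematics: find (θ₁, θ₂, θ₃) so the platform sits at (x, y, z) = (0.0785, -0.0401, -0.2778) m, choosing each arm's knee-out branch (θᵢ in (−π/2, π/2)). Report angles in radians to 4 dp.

arm 1 (φ=0.0°): x'=0.0785, y'=-0.0401
  A=0.0815, B=-0.2778, C=(l²−L²−A²−y'²−z²)/(2L)=-0.0184
  θ1 = atan2(B,A) + arccos(C/0.2895) = 0.3490
φ2=120.0° → target in arm frame (-0.0740, -0.0479)
  e−x'=0.2340;  (l²−L²−(e−x')²−y'²−z²)/2L = -0.1811
  γ=atan2(-0.2778,0.2340)=-0.8708;  ψ=arccos(-0.4985)=2.0926;  θ2=γ+ψ≈1.2218
rotate P by −φ3: (-0.0045, 0.0880, -0.2778)
  A cos θ + B sin θ = C:  0.1645·cos θ + -0.2778·sin θ = -0.1070
  √(A²+B²)=0.3229;  θ3 = -1.0361+1.9085 ≈ 0.8724

θ₁ = 0.3490, θ₂ = 1.2218, θ₃ = 0.8724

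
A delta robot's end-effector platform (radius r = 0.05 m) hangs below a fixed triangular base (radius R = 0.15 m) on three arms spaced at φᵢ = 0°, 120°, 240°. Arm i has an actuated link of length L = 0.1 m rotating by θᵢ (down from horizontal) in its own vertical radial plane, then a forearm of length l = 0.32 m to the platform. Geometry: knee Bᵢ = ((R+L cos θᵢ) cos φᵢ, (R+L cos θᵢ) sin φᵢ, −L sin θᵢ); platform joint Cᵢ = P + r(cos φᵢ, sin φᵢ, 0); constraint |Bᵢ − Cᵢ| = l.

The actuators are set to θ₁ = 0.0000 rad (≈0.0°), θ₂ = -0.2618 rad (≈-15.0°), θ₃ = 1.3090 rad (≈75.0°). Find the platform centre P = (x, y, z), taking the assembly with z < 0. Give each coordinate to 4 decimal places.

(0.0609, 0.1428, -0.2503)

arm 1 at φ=0.0°: (R−r)+L cos θ1 = 0.2000;  centre 1 = (0.2000, 0.0000, 0.0000)
arm 2 at φ=120.0°: (R−r)+L cos θ2 = 0.1966;  centre 2 = (-0.0983, 0.1703, 0.0259)
centre 3 = (0.1259·cos240.0°, 0.1259·sin240.0°, -0.0966) = (-0.0629, -0.1090, -0.0966)
eliminate P² terms by subtracting sphere 1 from 2 and 3
plane₁₂: -0.5966x+0.3405y+0.0518z = -0.0007
det = 0.3091;  x = 0.0168+-0.1763z,  y = 0.0274+-0.4609z
quadratic in z: (1.2435)z²+(0.0393)z+(-0.0681)=0, √Δ=0.5833 → z ∈ {-0.2503, 0.2187}; z = -0.2503 (taking z<0)
x = 0.0609, y = 0.1428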